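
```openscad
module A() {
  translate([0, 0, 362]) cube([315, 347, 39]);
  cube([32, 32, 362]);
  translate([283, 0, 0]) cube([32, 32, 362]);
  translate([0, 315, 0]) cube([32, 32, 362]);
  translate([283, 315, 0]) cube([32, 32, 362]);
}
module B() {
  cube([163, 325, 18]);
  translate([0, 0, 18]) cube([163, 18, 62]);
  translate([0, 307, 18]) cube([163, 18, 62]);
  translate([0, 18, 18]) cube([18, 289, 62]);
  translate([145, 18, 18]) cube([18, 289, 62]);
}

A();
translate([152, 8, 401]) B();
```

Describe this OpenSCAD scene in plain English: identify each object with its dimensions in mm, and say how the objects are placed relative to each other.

A is a simple wooden stool: a rectangular seat 315 mm (x) by 347 mm (y), 39 mm thick, top face at z = 401 mm, on four square legs, each 32×32 mm in cross-section. The legs rest on z = 0, each flush with a corner of the seat.

B is an open-topped rectangular box: outside dimensions 163×325×80 mm, with a uniform wall and base thickness of 18 mm. The base is a full 163×325 slab on the floor; four walls sit on top of the base. The front and back walls (the −y and +y sides) span the full width; the two side walls fit between them.

The open box is on top of the stool.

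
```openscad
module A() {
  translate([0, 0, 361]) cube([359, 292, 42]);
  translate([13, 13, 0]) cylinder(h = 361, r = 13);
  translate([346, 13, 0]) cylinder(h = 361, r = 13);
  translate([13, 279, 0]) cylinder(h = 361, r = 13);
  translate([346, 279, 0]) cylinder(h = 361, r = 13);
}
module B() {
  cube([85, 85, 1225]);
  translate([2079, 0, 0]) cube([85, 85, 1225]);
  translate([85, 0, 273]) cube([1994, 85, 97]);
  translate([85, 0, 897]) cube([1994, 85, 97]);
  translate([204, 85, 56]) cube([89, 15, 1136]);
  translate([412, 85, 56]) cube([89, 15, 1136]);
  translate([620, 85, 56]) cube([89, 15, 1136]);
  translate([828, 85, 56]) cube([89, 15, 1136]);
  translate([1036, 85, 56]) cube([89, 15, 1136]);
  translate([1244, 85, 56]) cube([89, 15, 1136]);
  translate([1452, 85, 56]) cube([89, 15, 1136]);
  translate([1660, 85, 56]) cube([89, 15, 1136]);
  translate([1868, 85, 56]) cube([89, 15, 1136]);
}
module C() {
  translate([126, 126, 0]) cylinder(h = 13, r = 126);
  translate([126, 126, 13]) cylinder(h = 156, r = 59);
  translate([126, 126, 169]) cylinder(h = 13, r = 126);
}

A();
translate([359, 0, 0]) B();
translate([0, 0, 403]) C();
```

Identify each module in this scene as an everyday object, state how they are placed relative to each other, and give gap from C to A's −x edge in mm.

A is a stool. B is a fence section. C is a spool. The fence section is against the stool's +x side, with their −y faces flush. The spool is on top of the stool. The gap from the spool to the stool's −x edge is 0 mm.

The spool's min-x is at 0; the stool's min-x is 0; gap = 0 mm.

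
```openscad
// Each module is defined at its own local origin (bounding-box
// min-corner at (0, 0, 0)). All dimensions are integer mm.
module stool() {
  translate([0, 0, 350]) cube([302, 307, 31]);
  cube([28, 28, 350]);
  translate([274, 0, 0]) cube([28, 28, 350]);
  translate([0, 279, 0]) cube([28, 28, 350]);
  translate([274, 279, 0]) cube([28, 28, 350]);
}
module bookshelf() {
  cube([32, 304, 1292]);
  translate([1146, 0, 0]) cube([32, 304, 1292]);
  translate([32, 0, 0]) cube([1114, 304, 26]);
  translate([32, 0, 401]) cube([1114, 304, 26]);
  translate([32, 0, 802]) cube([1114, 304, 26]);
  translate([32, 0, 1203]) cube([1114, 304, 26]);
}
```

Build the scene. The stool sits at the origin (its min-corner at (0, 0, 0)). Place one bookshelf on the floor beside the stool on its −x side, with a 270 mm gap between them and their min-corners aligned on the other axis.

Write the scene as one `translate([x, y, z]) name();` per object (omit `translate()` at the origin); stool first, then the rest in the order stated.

stool();
translate([-1448, 0, 0]) bookshelf();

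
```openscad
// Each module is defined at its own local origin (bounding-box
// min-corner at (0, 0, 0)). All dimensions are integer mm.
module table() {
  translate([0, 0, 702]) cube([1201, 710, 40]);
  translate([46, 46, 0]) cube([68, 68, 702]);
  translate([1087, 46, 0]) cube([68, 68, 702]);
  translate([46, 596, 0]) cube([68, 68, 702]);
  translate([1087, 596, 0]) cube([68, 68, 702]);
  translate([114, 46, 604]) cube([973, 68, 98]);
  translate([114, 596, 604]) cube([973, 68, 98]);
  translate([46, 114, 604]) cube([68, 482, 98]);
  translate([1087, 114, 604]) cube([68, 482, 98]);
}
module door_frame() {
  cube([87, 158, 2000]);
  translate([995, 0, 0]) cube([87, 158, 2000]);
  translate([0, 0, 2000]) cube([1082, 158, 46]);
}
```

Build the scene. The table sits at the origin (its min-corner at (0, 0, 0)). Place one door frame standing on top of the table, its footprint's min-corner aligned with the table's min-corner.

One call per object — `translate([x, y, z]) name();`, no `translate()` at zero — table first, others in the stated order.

table();
translate([0, 0, 742]) door_frame();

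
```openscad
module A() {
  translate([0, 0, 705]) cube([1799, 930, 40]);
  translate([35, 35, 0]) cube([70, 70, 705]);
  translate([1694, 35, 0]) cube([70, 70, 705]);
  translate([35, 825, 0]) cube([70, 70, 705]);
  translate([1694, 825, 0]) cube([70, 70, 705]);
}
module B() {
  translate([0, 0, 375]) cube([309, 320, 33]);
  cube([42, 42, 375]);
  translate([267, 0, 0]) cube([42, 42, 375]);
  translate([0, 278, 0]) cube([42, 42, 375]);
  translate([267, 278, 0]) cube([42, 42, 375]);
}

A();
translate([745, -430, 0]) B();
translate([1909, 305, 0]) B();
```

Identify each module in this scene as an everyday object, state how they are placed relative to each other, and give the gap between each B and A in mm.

A is a table. B is a stool. Two stools sit around the table at the −y, +x sides. The gap between each stool and the table is 110 mm.

Each stool's nearest face is 110 mm from the table's bounding box.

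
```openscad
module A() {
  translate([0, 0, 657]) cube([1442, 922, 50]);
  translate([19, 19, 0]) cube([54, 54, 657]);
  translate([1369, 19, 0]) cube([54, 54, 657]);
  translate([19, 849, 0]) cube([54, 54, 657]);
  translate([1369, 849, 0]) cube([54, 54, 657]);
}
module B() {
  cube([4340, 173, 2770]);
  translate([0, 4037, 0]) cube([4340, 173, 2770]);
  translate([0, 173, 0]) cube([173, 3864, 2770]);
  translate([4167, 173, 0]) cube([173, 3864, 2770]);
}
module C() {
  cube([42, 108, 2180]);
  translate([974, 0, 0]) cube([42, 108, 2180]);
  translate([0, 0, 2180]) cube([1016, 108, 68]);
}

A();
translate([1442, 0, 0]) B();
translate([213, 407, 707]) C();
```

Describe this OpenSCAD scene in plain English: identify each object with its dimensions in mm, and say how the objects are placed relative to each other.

A is a rectangular dining table. The top is 1442×922×50 mm with its upper surface at z = 707 mm. It stands on four 54×54 mm square legs, each inset 19 mm from the nearest pair of top edges, running from the floor to the underside of the top.

B is the wall frame of a small rectangular building: four walls, each 2770 mm tall and 173 mm thick, enclosing a footprint 4340 mm (x) by 4210 mm (y) outside-to-outside, with no floor or roof. The front and back walls (the −y and +y sides) span the full width; the two side walls fit between them.

C is a door frame. The clear opening is 932 mm wide and 2180 mm high. Two 42 mm wide jambs, 108 mm deep, stand either side of the opening from the floor to the top of the opening. A 68 mm thick head sits across the top of both jambs, spanning the full outside width of the frame.

The house frame is against the table's +x side, with their −y faces flush. The door frame is on top of the table, centred.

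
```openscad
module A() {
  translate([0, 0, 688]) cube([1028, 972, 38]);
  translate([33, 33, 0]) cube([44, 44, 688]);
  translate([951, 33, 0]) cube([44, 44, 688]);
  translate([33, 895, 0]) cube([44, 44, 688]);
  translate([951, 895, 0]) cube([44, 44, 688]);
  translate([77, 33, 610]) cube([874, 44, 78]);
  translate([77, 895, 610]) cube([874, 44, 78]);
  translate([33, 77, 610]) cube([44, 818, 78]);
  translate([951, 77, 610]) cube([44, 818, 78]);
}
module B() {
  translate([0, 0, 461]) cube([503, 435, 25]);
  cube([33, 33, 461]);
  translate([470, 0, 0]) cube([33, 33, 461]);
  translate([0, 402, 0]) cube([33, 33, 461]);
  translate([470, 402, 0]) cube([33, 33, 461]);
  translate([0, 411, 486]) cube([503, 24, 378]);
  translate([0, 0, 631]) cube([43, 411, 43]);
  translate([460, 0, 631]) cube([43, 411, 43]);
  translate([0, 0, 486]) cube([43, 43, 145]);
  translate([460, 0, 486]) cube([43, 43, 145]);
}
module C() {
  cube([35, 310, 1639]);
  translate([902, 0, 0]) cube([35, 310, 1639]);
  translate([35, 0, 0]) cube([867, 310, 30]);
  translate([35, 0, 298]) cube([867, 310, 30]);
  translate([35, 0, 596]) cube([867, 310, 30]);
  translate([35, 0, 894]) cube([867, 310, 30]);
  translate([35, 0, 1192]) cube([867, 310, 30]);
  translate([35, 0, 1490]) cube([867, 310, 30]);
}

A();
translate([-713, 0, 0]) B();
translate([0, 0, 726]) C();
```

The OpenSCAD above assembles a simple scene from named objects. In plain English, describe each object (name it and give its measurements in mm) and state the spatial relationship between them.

A is a rectangular dining table. The top is 1028×972×38 mm with its upper surface at z = 726 mm. It stands on four 44×44 mm square legs, each inset 33 mm from the nearest pair of top edges, running from the floor to the underside of the top. Four apron rails, 44 mm thick and 78 mm tall, run between adjacent legs with their top edges flush with the underside of the top and their outer faces flush with the legs' outer faces.

B is a chair. The seat is a 503×435×25 mm slab with its top at z = 486 mm, on four 33×33 mm corner legs (flush with the seat edges, standing on z = 0). A flat backrest 24 mm thick, 378 mm tall, spans the full seat width and rises from the seat top along its +y edge, rear face flush with the rear of the seat. Two armrests of 43×43 mm section run along each side from the seat's front edge to the front of the backrest, top faces 188 mm above the seat top and outer faces flush with the seat's x-edges; a 43×43 mm post under the front of each armrest stands on the seat at the front corner.

C is a bookshelf 937 mm wide overall, 310 mm deep and 1639 mm tall. The two sides are 35 mm thick vertical panels. 6 horizontal shelves of 30 mm thickness span between the inner faces of the sides; the lowest shelf sits on the floor and shelves are stacked with a clear vertical gap of 268 mm between each pair.

The chair is on the floor beside the table on its −x side. The bookshelf is on top of the table.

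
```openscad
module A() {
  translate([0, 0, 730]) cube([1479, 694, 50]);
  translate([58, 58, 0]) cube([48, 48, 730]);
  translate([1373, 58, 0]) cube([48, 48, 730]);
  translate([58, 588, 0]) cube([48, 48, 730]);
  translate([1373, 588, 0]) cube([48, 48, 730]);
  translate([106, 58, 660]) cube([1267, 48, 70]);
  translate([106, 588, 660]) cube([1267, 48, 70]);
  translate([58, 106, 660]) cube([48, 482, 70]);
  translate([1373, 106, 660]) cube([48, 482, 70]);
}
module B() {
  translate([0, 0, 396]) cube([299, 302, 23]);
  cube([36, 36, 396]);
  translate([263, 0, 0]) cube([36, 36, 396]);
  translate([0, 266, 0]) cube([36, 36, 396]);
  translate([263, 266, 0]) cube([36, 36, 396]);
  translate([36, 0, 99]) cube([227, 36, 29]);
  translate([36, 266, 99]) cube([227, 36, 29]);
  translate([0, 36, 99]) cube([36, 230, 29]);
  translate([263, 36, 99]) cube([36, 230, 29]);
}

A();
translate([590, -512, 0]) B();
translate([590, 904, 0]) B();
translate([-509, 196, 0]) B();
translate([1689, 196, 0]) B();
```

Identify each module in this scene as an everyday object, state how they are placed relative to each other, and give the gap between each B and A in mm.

A is a table. B is a stool. Four stools sit around the table at the −y, +y, −x, +x sides. The gap between each stool and the table is 210 mm.

Each stool's nearest face is 210 mm from the table's bounding box.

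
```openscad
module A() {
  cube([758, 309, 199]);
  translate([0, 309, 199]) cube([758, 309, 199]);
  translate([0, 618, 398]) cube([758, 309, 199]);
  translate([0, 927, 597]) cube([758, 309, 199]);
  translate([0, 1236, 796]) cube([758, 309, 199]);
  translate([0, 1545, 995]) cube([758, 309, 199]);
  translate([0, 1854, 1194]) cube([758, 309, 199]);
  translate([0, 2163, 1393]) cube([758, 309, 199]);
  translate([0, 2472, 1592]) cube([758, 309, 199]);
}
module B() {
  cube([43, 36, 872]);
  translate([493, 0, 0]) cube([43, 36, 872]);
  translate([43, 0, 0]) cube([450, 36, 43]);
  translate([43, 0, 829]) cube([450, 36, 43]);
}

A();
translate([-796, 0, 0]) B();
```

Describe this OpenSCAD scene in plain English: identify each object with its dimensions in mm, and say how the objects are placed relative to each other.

A is a straight staircase of 9 solid steps. Each step is 758 mm wide (x), 309 mm deep (y, the going) and 199 mm tall (the rise). The first step rests on the floor; each subsequent step sits one going further in +y and one rise higher in +z, directly behind and above the previous step with no overlap.

B is a rectangular picture frame lying in the x–z plane (depth along y). The opening is 450 mm wide (x) by 786 mm tall (z), surrounded by a border 43 mm wide on all four sides. The frame is 36 mm deep and is made of two full-height vertical stiles with two horizontal rails fitted between them.

The picture frame is on the floor beside the staircase on its −x side.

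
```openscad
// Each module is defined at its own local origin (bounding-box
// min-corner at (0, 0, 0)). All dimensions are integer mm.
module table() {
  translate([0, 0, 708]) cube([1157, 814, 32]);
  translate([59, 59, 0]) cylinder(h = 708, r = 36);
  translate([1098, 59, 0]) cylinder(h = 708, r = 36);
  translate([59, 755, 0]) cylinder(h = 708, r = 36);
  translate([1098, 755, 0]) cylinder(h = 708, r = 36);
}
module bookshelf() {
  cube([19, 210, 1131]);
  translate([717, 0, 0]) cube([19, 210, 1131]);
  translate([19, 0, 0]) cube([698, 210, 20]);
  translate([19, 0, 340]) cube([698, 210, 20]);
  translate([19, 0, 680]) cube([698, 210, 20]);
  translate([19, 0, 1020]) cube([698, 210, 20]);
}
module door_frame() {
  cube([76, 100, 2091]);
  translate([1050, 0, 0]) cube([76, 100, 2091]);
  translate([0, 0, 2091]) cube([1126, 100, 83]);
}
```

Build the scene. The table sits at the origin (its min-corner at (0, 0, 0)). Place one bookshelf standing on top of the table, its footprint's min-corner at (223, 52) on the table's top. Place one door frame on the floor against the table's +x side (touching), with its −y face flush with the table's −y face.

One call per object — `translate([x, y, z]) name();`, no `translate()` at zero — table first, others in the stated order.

table();
translate([223, 52, 740]) bookshelf();
translate([1157, 0, 0]) door_frame();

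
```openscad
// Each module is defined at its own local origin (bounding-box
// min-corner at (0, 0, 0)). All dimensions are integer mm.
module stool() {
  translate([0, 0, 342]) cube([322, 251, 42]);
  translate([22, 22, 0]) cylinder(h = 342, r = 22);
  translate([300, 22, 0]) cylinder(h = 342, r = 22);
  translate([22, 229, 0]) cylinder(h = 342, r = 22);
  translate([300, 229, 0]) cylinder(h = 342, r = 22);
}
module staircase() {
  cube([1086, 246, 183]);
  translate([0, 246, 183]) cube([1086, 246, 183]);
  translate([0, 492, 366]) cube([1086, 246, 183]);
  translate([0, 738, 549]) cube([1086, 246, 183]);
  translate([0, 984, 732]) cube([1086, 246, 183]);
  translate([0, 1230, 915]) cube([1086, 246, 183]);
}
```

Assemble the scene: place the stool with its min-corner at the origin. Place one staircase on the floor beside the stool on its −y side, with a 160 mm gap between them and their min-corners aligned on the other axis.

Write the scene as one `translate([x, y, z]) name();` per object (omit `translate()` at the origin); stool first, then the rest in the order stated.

stool();
translate([0, -1636, 0]) staircase();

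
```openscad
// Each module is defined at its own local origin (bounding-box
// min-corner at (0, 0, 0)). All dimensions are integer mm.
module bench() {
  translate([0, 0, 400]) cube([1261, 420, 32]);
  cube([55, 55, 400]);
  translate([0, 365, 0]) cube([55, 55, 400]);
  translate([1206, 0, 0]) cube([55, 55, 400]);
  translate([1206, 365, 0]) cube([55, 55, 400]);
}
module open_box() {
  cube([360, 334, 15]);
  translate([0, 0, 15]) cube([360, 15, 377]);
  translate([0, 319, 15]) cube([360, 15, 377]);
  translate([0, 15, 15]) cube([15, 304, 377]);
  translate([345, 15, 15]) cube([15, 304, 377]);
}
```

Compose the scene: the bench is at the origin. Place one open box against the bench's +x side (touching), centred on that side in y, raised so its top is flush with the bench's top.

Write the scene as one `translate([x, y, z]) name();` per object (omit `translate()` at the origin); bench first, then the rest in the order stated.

bench();
translate([1261, 43, 40]) open_box();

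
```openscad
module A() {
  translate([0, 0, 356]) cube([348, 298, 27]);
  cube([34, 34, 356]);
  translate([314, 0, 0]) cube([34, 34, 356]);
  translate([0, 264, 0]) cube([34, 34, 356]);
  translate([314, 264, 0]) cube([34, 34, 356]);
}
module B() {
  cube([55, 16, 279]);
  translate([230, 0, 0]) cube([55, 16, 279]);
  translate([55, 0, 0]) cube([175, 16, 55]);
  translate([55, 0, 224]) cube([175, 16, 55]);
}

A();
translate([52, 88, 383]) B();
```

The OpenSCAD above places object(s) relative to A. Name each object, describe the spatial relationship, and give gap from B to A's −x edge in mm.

The picture frame's min-x is at 52; the stool's min-x is 0; gap = 52 mm.

A is a stool. B is a picture frame. The picture frame is on top of the stool. The gap from the picture frame to the stool's −x edge is 52 mm.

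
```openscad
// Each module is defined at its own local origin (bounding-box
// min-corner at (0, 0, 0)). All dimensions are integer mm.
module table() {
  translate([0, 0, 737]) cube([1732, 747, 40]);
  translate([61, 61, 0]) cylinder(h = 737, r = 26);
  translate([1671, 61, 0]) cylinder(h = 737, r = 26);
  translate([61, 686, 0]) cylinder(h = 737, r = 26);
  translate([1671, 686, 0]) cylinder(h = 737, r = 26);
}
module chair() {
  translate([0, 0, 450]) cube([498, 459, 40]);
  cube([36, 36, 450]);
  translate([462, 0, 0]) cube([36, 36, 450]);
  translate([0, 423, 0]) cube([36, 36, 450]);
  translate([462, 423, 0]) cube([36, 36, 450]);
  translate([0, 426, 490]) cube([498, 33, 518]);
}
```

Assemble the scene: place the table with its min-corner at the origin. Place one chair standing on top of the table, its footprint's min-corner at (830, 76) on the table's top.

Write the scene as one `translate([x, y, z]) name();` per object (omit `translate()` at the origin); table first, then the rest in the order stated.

table();
translate([830, 76, 777]) chair();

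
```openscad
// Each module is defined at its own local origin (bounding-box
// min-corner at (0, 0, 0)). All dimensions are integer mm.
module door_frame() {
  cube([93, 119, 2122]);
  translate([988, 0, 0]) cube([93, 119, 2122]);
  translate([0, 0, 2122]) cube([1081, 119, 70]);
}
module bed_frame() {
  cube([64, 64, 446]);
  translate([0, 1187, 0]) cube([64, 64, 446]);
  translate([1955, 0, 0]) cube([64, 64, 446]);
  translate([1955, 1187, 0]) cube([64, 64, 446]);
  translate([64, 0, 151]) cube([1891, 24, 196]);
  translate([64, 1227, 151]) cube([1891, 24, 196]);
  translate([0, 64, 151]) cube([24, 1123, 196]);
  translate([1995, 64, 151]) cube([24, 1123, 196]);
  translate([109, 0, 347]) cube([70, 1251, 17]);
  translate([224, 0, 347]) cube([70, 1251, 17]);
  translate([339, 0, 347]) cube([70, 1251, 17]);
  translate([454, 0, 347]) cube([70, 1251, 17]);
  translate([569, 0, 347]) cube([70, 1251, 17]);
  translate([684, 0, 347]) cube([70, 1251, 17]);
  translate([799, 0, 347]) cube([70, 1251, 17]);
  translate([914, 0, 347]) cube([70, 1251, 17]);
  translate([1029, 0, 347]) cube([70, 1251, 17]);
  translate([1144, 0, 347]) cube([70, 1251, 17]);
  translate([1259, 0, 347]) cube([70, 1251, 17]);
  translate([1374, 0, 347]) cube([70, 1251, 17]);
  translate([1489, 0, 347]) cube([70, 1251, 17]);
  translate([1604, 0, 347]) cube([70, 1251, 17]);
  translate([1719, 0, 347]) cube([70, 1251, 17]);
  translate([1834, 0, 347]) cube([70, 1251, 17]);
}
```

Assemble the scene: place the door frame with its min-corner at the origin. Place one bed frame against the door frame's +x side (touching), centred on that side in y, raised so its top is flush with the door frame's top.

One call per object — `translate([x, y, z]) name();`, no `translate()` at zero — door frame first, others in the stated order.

door_frame();
translate([1081, -566, 1746]) bed_frame();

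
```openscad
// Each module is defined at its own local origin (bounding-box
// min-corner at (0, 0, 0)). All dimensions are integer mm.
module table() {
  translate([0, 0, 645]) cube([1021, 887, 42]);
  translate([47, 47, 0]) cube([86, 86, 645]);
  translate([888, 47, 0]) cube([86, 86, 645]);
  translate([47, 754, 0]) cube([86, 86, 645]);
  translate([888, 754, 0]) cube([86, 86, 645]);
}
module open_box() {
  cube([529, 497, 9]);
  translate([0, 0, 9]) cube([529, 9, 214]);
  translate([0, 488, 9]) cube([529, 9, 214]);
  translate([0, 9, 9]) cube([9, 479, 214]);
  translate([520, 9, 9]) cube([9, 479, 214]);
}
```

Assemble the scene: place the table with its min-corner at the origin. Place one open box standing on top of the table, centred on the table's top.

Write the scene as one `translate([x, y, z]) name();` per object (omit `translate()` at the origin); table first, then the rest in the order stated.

table();
translate([246, 195, 687]) open_box();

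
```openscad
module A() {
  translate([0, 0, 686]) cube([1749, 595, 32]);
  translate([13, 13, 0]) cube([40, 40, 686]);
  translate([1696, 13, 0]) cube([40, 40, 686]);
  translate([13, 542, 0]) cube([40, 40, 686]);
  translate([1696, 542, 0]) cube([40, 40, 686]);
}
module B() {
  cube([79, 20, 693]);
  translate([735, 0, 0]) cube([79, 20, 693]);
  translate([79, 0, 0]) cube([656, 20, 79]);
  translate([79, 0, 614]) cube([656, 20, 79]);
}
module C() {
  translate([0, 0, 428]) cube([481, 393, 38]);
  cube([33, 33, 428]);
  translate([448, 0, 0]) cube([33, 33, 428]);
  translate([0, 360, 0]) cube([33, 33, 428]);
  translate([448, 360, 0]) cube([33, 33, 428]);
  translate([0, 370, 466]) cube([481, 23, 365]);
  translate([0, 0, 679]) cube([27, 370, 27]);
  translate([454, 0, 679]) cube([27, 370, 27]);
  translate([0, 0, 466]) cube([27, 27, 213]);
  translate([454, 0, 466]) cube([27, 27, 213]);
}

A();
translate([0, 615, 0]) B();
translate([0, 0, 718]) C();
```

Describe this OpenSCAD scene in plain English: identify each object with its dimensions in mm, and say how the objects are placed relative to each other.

A is a table with a 1749×595 mm rectangular top, 32 mm thick, top surface at z = 718 mm, supported by four 40×40 mm square legs, each inset 13 mm from the nearest pair of top edges, running from the floor.

B is a picture frame with a 656×535 mm rectangular opening (x by z) and a uniform 79 mm border on every side. Frame depth is 20 mm along y. It is built from two vertical stiles running the full outside height and two horizontal rails spanning the gap between the stiles.

C is a chair: 481×393 mm seat, 38 mm thick, top at z = 466 mm, on four 33 mm square corner legs flush with the seat edges. A 23 mm thick backrest slab spans the full seat width, extending 365 mm above the seat top, its back face flush with the seat's +y edge. Two armrests of 27×27 mm section run along each side from the seat's front edge to the front of the backrest, top faces 240 mm above the seat top and outer faces flush with the seat's x-edges; a 27×27 mm post under the front of each armrest stands on the seat at the front corner.

The picture frame is on the floor beside the table on its +y side. The chair is on top of the table.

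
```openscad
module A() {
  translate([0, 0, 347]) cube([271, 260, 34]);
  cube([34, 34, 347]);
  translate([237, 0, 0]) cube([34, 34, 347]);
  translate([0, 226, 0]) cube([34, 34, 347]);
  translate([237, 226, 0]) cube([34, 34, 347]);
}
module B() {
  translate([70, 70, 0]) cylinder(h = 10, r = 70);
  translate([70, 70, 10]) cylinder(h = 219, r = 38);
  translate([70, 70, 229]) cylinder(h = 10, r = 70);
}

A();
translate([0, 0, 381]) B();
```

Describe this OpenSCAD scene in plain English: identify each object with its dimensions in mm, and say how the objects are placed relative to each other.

A is a four-legged stool. The seat is 271×260 mm, 34 mm thick, top at z = 381 mm. It stands on four square legs, each 34×34 mm in cross-section, from z = 0 to the seat underside, each flush with a corner of the seat.

B is a spool: two coaxial disc flanges of radius 70 mm and thickness 10 mm, joined by a core cylinder of radius 38 mm and height 219 mm. The lower flange rests on z = 0 and the three cylinders share a vertical axis.

The spool is on top of the stool.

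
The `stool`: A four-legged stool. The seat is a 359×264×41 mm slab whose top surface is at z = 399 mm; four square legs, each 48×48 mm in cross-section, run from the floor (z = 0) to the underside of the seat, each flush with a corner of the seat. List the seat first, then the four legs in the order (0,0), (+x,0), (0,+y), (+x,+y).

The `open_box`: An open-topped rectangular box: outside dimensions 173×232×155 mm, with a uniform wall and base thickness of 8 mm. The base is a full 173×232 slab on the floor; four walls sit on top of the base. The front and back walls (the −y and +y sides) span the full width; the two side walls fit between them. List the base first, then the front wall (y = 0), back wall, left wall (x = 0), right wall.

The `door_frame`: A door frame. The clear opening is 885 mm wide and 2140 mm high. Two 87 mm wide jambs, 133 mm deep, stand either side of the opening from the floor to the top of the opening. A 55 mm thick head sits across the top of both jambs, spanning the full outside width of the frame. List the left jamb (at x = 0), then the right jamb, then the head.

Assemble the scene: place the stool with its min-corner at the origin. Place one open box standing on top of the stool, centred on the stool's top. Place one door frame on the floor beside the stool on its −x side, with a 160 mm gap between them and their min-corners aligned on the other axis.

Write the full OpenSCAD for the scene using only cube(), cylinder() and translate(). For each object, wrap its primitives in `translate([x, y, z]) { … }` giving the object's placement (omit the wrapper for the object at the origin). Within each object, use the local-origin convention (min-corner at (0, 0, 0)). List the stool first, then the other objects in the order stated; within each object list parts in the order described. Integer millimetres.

translate([0, 0, 358]) cube([359, 264, 41]);
cube([48, 48, 358]);
translate([311, 0, 0]) cube([48, 48, 358]);
translate([0, 216, 0]) cube([48, 48, 358]);
translate([311, 216, 0]) cube([48, 48, 358]);
translate([93, 16, 399]) {
  cube([173, 232, 8]);
  translate([0, 0, 8]) cube([173, 8, 147]);
  translate([0, 224, 8]) cube([173, 8, 147]);
  translate([0, 8, 8]) cube([8, 216, 147]);
  translate([165, 8, 8]) cube([8, 216, 147]);
}
translate([-1219, 0, 0]) {
  cube([87, 133, 2140]);
  translate([972, 0, 0]) cube([87, 133, 2140]);
  translate([0, 0, 2140]) cube([1059, 133, 55]);
}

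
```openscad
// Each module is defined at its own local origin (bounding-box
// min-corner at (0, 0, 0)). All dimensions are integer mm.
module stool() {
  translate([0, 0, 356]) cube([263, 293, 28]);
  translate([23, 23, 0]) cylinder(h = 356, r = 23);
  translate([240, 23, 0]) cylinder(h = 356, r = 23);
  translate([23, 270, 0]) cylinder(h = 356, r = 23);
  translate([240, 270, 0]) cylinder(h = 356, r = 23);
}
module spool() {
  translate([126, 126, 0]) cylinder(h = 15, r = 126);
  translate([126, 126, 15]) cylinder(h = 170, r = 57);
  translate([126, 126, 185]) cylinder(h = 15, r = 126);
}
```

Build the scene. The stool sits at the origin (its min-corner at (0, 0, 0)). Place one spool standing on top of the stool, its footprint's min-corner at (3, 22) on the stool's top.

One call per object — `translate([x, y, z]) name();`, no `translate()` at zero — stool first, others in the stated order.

stool();
translate([3, 22, 384]) spool();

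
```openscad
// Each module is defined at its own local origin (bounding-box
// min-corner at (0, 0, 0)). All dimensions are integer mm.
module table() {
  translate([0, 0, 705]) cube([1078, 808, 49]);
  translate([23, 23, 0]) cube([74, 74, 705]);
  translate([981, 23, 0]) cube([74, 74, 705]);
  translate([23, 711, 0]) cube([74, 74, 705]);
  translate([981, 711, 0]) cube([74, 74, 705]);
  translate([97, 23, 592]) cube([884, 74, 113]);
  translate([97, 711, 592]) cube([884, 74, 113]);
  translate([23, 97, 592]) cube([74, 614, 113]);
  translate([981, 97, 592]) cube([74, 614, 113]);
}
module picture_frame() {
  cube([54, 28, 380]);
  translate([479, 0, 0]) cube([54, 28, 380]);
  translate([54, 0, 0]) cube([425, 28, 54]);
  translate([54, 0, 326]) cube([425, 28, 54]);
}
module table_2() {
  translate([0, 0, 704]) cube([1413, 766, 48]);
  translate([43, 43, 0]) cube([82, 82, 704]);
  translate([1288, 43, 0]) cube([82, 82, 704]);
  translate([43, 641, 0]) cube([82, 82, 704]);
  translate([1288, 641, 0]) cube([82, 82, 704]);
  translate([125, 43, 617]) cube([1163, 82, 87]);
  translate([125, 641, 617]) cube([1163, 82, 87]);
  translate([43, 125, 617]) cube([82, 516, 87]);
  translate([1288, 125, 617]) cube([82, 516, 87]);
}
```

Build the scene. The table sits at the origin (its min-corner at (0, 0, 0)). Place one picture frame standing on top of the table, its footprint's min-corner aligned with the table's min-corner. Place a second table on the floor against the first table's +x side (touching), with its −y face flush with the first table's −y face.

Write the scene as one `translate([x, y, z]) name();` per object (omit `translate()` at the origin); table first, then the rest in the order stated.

table();
translate([0, 0, 754]) picture_frame();
translate([1078, 0, 0]) table_2();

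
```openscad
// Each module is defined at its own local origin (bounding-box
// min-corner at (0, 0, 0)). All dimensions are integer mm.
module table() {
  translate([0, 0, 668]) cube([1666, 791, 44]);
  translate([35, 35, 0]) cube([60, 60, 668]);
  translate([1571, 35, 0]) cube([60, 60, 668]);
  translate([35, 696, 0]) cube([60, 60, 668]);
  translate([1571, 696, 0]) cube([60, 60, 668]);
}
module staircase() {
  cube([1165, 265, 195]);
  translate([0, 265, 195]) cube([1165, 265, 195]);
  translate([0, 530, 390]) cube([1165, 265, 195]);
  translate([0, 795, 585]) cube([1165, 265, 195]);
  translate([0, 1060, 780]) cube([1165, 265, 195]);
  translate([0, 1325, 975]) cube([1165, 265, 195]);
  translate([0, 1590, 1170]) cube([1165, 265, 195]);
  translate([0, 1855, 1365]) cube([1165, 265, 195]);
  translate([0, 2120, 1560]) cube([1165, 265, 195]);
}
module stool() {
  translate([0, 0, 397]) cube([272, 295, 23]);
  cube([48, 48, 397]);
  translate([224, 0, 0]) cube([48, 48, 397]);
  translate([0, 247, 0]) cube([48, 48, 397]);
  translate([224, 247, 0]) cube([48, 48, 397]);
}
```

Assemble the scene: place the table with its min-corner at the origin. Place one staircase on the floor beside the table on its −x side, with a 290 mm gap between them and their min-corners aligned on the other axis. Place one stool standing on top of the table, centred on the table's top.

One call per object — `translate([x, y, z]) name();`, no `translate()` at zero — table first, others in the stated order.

table();
translate([-1455, 0, 0]) staircase();
translate([697, 248, 712]) stool();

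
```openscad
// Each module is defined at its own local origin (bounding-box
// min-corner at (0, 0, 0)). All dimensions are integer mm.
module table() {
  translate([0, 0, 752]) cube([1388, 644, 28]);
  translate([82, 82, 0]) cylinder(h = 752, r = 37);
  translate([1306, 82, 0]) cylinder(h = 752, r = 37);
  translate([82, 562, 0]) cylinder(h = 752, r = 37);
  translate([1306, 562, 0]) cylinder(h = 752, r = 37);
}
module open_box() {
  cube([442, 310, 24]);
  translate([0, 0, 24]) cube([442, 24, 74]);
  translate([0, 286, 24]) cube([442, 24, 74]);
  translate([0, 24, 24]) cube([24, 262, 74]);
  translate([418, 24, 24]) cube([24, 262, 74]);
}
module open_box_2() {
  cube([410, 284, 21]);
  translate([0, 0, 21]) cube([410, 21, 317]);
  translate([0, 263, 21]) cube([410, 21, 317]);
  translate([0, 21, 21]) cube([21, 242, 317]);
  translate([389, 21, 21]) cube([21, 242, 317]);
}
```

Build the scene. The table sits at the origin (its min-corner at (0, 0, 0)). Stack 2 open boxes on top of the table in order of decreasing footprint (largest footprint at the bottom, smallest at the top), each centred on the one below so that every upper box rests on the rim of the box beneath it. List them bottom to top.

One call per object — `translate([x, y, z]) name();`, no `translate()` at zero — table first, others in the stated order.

table();
translate([473, 167, 780]) open_box();
translate([489, 180, 878]) open_box_2();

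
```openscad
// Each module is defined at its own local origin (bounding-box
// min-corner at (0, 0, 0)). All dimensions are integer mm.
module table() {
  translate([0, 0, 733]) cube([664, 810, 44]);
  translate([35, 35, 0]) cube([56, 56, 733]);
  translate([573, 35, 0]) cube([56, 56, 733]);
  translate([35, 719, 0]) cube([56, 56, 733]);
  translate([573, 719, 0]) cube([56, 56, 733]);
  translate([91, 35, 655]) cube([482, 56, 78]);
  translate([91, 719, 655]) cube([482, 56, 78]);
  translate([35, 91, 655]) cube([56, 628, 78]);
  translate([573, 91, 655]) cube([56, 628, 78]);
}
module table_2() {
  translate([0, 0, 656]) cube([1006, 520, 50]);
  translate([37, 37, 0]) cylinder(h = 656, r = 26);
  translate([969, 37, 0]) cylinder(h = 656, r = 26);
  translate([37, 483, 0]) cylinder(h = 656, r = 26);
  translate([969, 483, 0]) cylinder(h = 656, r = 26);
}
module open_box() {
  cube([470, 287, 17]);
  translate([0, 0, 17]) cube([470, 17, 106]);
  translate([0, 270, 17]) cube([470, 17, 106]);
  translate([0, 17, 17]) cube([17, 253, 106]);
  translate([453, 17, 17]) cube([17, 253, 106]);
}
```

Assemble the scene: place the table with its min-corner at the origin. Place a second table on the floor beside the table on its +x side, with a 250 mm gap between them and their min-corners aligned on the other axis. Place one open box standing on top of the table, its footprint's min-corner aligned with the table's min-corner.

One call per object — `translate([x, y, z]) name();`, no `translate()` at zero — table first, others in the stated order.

table();
translate([914, 0, 0]) table_2();
translate([0, 0, 777]) open_box();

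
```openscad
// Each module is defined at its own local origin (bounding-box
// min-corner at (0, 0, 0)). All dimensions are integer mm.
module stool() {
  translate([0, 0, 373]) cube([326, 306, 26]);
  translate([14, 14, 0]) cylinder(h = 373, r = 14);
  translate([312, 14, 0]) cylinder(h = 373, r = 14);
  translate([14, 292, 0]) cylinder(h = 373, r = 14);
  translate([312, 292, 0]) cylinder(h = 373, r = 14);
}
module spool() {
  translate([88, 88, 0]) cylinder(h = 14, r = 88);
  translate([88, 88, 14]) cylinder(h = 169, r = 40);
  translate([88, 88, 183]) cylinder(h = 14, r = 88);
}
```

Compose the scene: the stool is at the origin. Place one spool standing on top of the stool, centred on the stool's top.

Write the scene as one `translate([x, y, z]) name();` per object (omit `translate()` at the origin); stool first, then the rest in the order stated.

stool();
translate([75, 65, 399]) spool();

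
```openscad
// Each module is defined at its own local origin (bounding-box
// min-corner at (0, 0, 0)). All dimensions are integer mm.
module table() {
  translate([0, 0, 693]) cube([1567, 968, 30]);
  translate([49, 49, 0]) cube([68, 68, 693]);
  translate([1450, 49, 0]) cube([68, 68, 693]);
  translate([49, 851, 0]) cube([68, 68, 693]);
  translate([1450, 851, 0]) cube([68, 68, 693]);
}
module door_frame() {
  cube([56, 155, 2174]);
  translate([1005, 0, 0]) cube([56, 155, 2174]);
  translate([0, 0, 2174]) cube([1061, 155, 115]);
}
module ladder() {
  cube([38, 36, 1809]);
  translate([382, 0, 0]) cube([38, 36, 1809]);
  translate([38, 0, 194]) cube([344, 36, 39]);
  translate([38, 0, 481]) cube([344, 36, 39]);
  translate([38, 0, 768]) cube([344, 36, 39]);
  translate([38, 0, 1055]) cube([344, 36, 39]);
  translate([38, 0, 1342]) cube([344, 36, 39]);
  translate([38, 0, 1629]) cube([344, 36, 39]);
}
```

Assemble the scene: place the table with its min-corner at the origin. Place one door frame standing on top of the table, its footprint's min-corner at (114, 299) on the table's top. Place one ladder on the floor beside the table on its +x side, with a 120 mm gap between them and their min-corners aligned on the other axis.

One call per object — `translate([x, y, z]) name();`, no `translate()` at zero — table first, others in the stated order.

table();
translate([114, 299, 723]) door_frame();
translate([1687, 0, 0]) ladder();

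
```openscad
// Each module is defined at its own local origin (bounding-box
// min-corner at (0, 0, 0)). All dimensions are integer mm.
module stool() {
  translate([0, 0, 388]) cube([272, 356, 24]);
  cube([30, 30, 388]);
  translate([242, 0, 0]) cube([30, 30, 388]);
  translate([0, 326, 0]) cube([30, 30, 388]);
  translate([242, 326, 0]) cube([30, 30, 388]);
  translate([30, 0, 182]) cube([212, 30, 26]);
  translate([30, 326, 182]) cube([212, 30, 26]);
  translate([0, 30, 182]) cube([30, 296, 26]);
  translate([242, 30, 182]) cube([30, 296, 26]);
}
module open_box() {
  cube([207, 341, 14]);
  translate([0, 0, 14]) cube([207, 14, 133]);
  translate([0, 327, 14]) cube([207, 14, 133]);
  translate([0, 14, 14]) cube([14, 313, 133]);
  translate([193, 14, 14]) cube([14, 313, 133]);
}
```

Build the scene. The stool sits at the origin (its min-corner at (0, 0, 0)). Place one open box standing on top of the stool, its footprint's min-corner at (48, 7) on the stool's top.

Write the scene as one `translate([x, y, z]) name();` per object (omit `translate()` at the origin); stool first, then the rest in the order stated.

stool();
translate([48, 7, 412]) open_box();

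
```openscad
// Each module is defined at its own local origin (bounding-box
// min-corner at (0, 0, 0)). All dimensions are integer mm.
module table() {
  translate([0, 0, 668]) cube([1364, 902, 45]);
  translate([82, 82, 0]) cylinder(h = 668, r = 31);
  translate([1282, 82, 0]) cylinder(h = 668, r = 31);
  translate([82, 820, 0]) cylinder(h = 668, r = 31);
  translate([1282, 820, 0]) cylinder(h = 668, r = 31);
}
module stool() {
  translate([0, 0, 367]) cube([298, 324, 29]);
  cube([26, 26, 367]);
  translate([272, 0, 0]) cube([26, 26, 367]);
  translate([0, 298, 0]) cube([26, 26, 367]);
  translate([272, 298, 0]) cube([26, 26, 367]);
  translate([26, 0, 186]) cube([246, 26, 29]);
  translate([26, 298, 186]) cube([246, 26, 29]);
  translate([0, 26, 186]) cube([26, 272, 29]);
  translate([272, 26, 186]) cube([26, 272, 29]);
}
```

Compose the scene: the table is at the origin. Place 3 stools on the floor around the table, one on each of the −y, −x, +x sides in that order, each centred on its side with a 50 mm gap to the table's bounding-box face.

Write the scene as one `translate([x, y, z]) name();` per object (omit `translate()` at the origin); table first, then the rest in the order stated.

table();
translate([533, -374, 0]) stool();
translate([-348, 289, 0]) stool();
translate([1414, 289, 0]) stool();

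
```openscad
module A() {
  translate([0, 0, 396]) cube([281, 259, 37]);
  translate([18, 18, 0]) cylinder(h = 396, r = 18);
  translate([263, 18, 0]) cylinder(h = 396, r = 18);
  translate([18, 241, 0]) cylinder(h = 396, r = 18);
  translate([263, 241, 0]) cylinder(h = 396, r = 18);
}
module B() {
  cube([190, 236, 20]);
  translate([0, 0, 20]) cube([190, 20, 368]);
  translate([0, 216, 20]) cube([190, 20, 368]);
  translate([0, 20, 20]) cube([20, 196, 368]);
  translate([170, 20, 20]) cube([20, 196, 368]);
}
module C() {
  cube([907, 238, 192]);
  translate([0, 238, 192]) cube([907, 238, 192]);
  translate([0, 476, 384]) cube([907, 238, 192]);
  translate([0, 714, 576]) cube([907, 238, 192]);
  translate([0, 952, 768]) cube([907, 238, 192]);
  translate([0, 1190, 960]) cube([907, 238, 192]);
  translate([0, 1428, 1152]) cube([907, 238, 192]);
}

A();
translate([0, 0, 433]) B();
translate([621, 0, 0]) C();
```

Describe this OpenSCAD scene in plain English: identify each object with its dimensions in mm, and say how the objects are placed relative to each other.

A is a four-legged stool. The seat is 281×259 mm, 37 mm thick, top at z = 433 mm. It stands on four round legs, each 36 mm in diameter, from z = 0 to the seat underside, each leg's axis is inset half a diameter from the nearest pair of seat edges (so the leg's bounding box is flush with the corner).

B is an open storage box with external size 190×236×388 mm and wall thickness 20 mm (the base is also 20 mm thick). The base covers the whole footprint; the four walls stand on the base, with the y-facing walls full-width and the x-facing walls fitting between their inner faces.

C is a straight staircase of 7 solid steps. Each step is 907 mm wide (x), 238 mm deep (y, the going) and 192 mm tall (the rise). The first step rests on the floor; each subsequent step sits one going further in +y and one rise higher in +z, directly behind and above the previous step with no overlap.

The open box is on top of the stool. The staircase is on the floor beside the stool on its +x side.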